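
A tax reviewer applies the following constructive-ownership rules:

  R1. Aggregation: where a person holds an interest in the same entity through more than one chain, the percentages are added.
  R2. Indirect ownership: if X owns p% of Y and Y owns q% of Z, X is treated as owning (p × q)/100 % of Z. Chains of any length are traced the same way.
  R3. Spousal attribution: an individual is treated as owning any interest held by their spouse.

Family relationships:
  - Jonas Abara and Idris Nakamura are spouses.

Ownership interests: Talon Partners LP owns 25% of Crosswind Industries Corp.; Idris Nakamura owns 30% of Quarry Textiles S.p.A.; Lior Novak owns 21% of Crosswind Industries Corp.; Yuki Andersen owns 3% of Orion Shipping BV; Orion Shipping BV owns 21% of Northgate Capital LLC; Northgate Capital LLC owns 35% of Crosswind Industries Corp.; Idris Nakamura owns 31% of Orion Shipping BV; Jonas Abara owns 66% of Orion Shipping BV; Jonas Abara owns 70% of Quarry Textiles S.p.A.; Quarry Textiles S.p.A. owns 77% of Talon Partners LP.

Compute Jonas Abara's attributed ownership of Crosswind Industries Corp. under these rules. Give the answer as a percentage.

26.3795%

By spousal attribution (R3), Jonas Abara is treated as also owning Idris Nakamura's interest in Quarry Textiles S.p.A, giving 70% + 30% = 100%.
By spousal attribution (R3), Jonas Abara is treated as also owning Idris Nakamura's interest in Orion Shipping BV, giving 66% + 31% = 97%.
Chain via Quarry Textiles S.p.A. → Talon Partners LP (R2): 100% × 77% × 25% = 19.25% of Crosswind Industries Corp.
Chain via Orion Shipping BV → Northgate Capital LLC (R2): 97% × 21% × 35% = 7.1295% of Crosswind Industries Corp.
Aggregating (R1): 19.25% + 7.1295% = 26.3795%.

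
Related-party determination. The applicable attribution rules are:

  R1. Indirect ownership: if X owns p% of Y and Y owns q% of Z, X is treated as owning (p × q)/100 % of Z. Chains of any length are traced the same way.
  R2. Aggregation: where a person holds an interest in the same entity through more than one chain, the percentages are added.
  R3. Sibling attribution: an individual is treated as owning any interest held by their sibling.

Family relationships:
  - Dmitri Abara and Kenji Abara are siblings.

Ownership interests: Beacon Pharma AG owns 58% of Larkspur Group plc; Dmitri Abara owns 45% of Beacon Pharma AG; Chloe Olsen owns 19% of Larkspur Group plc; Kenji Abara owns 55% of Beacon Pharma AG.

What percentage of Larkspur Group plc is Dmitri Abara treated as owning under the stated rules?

By sibling attribution (R3), Dmitri Abara is treated as also owning Kenji Abara's interest in Beacon Pharma AG, giving 45% + 55% = 100%.
Chain via Beacon Pharma AG (R1): 100% × 58% = 58% of Larkspur Group plc.

58%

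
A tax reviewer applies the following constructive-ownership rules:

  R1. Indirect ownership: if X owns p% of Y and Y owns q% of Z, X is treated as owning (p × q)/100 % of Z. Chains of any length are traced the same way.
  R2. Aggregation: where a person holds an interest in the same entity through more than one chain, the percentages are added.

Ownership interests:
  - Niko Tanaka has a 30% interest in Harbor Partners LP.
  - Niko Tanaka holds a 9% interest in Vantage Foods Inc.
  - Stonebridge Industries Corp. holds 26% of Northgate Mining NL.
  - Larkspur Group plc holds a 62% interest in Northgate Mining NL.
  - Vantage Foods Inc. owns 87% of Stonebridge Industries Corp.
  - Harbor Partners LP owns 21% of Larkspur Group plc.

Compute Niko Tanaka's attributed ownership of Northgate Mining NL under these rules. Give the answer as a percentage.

5.9418%

Chain via Harbor Partners LP → Larkspur Group plc (R1): 30% × 21% × 62% = 3.906% of Northgate Mining NL.
Chain via Vantage Foods Inc. → Stonebridge Industries Corp. (R1): 9% × 87% × 26% = 2.0358% of Northgate Mining NL.
Aggregating (R2): 3.906% + 2.0358% = 5.9418%.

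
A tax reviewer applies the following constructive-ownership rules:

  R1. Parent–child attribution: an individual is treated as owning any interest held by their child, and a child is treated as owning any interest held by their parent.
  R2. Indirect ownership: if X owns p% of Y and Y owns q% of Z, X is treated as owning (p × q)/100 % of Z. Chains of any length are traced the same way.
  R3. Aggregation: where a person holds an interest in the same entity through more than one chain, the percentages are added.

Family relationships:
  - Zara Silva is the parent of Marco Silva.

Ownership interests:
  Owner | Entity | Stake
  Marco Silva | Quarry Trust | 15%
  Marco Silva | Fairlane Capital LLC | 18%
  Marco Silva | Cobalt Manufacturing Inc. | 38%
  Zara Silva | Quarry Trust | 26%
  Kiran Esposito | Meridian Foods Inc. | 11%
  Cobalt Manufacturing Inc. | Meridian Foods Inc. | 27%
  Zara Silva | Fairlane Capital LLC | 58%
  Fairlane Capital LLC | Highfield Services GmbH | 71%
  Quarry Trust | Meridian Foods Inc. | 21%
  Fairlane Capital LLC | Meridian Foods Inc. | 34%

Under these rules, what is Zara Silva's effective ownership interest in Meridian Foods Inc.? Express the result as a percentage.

By parent–child attribution (R1), Zara Silva is treated as also owning Marco Silva's interest in Fairlane Capital LLC, giving 58% + 18% = 76%.
By parent–child attribution (R1), Zara Silva is treated as also owning Marco Silva's interest in Quarry Trust, giving 26% + 15% = 41%.
By parent–child attribution (R1), Zara Silva is treated as owning Marco Silva's 38% interest in Cobalt Manufacturing Inc.
Chain via Fairlane Capital LLC (R2): 76% × 34% = 25.84% of Meridian Foods Inc.
Chain via Quarry Trust (R2): 41% × 21% = 8.61% of Meridian Foods Inc.
Chain via Cobalt Manufacturing Inc. (R2): 38% × 27% = 10.26% of Meridian Foods Inc.
Aggregating (R3): 25.84% + 8.61% + 10.26% = 44.71%.

44.71%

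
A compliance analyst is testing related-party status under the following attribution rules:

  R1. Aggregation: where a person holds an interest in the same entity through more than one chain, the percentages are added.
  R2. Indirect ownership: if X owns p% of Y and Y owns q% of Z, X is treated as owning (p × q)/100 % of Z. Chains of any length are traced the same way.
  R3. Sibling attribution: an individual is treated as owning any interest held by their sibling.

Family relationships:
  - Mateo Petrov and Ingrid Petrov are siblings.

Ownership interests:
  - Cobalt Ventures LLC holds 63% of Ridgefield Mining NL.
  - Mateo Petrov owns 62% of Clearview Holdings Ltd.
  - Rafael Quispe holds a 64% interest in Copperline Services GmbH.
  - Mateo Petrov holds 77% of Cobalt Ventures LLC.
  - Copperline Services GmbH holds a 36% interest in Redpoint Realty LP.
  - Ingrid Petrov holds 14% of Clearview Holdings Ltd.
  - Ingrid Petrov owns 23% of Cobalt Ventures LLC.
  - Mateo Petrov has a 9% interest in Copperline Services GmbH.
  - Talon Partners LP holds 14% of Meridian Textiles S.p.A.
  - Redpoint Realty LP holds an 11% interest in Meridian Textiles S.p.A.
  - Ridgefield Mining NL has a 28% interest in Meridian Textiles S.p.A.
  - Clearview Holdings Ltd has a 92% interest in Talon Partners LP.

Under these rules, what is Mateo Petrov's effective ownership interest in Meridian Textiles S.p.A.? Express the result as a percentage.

27.7852%

By sibling attribution (R3), Mateo Petrov is treated as also owning Ingrid Petrov's interest in Clearview Holdings Ltd, giving 62% + 14% = 76%.
By sibling attribution (R3), Mateo Petrov is treated as also owning Ingrid Petrov's interest in Cobalt Ventures LLC, giving 77% + 23% = 100%.
Chain via Clearview Holdings Ltd → Talon Partners LP (R2): 76% × 92% × 14% = 9.7888% of Meridian Textiles S.p.A.
Chain via Copperline Services GmbH → Redpoint Realty LP (R2): 9% × 36% × 11% = 0.3564% of Meridian Textiles S.p.A.
Chain via Cobalt Ventures LLC → Ridgefield Mining NL (R2): 100% × 63% × 28% = 17.64% of Meridian Textiles S.p.A.
Aggregating (R1): 9.7888% + 0.3564% + 17.64% = 27.7852%.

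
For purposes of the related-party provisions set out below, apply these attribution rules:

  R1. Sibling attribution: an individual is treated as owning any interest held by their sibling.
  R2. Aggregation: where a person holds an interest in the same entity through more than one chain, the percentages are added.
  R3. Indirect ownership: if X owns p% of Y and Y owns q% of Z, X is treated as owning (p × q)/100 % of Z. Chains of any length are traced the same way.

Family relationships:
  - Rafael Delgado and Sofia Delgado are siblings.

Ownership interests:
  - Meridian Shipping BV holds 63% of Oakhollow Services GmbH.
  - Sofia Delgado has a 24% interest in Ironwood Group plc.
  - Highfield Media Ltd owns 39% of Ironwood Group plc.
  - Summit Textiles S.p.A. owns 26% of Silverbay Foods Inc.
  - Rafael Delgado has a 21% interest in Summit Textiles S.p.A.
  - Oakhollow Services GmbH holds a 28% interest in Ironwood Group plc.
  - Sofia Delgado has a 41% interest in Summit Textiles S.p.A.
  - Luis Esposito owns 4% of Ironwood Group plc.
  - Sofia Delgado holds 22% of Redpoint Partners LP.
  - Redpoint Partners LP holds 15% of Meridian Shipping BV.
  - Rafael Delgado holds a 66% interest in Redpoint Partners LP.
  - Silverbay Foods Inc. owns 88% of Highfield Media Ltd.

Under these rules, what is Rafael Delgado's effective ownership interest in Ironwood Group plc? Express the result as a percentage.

By sibling attribution (R1), Rafael Delgado is treated as also owning Sofia Delgado's interest in Summit Textiles S.p.A, giving 21% + 41% = 62%.
By sibling attribution (R1), Rafael Delgado is treated as also owning Sofia Delgado's interest in Redpoint Partners LP, giving 66% + 22% = 88%.
By sibling attribution (R1), Rafael Delgado is treated as owning Sofia Delgado's 24% interest in Ironwood Group plc.
Chain via Summit Textiles S.p.A. → Silverbay Foods Inc. → Highfield Media Ltd (R3): 62% × 26% × 88% × 39% = 5.532384% of Ironwood Group plc.
Chain via Redpoint Partners LP → Meridian Shipping BV → Oakhollow Services GmbH (R3): 88% × 15% × 63% × 28% = 2.32848% of Ironwood Group plc.
Direct interest in Ironwood Group plc: 24%.
Aggregating (R2): 5.532384% + 2.32848% + 24% = 31.860864%.

31.860864%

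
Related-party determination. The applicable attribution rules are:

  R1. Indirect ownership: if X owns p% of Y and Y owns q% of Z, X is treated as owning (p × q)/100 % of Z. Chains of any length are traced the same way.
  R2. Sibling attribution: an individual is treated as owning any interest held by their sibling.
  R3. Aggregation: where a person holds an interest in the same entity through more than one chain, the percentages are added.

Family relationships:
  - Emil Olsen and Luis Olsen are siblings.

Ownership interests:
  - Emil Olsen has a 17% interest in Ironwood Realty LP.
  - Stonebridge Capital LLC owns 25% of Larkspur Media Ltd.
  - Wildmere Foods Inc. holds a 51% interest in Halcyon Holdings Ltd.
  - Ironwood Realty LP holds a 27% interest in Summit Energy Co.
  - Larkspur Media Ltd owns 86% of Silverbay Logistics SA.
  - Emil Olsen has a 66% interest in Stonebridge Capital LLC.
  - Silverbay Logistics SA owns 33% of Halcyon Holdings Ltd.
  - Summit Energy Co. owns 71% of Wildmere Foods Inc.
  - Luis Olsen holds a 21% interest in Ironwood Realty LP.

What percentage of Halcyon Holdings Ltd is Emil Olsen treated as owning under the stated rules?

By sibling attribution (R2), Emil Olsen is treated as also owning Luis Olsen's interest in Ironwood Realty LP, giving 17% + 21% = 38%.
Chain via Stonebridge Capital LLC → Larkspur Media Ltd → Silverbay Logistics SA (R1): 66% × 25% × 86% × 33% = 4.6827% of Halcyon Holdings Ltd.
Chain via Ironwood Realty LP → Summit Energy Co. → Wildmere Foods Inc. (R1): 38% × 27% × 71% × 51% = 3.715146% of Halcyon Holdings Ltd.
Aggregating (R3): 4.6827% + 3.715146% = 8.397846%.

8.397846%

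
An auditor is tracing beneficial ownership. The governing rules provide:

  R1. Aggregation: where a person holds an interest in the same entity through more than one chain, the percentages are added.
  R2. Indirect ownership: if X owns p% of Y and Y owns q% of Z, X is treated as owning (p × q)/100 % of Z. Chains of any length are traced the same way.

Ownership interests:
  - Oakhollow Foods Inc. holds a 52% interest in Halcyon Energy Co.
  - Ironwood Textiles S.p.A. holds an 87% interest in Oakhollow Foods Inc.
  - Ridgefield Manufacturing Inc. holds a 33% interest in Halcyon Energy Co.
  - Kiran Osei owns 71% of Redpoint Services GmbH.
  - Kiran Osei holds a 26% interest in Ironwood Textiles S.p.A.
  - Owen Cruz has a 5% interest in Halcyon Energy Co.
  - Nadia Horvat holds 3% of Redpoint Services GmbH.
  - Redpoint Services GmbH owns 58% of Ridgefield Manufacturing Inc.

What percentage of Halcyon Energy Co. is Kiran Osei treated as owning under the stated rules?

Chain via Ironwood Textiles S.p.A. → Oakhollow Foods Inc. (R2): 26% × 87% × 52% = 11.7624% of Halcyon Energy Co.
Chain via Redpoint Services GmbH → Ridgefield Manufacturing Inc. (R2): 71% × 58% × 33% = 13.5894% of Halcyon Energy Co.
Aggregating (R1): 11.7624% + 13.5894% = 25.3518%.

25.3518%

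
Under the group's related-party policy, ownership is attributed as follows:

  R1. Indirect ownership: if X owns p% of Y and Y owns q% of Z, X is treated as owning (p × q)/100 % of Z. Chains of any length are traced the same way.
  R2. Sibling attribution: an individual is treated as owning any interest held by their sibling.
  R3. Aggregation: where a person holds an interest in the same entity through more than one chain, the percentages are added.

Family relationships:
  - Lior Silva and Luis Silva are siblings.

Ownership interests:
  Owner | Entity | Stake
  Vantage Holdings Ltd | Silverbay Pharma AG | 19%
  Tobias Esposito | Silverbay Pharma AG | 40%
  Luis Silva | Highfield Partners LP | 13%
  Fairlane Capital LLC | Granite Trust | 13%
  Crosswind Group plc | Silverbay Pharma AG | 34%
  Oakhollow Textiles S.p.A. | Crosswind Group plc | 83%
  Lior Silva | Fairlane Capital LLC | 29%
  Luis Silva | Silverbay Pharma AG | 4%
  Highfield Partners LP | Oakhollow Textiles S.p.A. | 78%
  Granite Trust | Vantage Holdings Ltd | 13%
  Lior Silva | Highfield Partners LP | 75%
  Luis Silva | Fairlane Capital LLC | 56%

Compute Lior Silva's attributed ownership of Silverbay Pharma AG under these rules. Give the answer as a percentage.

23.643143%

By sibling attribution (R2), Lior Silva is treated as also owning Luis Silva's interest in Fairlane Capital LLC, giving 29% + 56% = 85%.
By sibling attribution (R2), Lior Silva is treated as also owning Luis Silva's interest in Highfield Partners LP, giving 75% + 13% = 88%.
By sibling attribution (R2), Lior Silva is treated as owning Luis Silva's 4% interest in Silverbay Pharma AG.
Chain via Fairlane Capital LLC → Granite Trust → Vantage Holdings Ltd (R1): 85% × 13% × 13% × 19% = 0.272935% of Silverbay Pharma AG.
Chain via Highfield Partners LP → Oakhollow Textiles S.p.A. → Crosswind Group plc (R1): 88% × 78% × 83% × 34% = 19.370208% of Silverbay Pharma AG.
Direct interest in Silverbay Pharma AG: 4%.
Aggregating (R3): 0.272935% + 19.370208% + 4% = 23.643143%.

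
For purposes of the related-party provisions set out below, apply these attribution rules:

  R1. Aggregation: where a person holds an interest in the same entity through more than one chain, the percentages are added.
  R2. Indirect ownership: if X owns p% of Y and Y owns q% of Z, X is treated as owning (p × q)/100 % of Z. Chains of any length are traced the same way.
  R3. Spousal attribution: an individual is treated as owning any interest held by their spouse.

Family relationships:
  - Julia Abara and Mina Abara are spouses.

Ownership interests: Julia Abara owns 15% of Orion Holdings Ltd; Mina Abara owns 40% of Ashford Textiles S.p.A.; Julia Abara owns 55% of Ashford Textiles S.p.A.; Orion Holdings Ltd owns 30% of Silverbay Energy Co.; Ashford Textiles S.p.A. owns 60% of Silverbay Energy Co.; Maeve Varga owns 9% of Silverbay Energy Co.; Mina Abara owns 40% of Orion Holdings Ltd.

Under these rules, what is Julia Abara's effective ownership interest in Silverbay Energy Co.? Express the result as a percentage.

73.5%

By spousal attribution (R3), Julia Abara is treated as also owning Mina Abara's interest in Orion Holdings Ltd, giving 15% + 40% = 55%.
By spousal attribution (R3), Julia Abara is treated as also owning Mina Abara's interest in Ashford Textiles S.p.A, giving 55% + 40% = 95%.
Chain via Orion Holdings Ltd (R2): 55% × 30% = 16.5% of Silverbay Energy Co.
Chain via Ashford Textiles S.p.A. (R2): 95% × 60% = 57% of Silverbay Energy Co.
Aggregating (R1): 16.5% + 57% = 73.5%.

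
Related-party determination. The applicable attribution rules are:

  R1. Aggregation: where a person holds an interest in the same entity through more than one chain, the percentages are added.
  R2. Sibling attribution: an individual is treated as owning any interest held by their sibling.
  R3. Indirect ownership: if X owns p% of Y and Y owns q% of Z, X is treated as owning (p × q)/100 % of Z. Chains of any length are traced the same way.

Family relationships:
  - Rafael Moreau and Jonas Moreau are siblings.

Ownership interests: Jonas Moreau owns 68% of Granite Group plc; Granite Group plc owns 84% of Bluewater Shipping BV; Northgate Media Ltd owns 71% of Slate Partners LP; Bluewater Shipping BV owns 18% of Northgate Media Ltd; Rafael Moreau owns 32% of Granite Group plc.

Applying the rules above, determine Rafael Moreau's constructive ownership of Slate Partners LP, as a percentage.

By sibling attribution (R2), Rafael Moreau is treated as also owning Jonas Moreau's interest in Granite Group plc, giving 32% + 68% = 100%.
Chain via Granite Group plc → Bluewater Shipping BV → Northgate Media Ltd (R3): 100% × 84% × 18% × 71% = 10.7352% of Slate Partners LP.

10.7352%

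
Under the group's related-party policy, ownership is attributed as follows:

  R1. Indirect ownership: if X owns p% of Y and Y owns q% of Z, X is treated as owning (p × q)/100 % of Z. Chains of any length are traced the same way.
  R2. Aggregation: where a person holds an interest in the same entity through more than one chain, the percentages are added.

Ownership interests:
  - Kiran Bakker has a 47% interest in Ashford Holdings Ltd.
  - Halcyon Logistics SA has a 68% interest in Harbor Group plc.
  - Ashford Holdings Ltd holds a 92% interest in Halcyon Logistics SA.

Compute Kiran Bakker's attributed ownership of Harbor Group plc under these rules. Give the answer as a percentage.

29.4032%

Chain via Ashford Holdings Ltd → Halcyon Logistics SA (R1): 47% × 92% × 68% = 29.4032% of Harbor Group plc.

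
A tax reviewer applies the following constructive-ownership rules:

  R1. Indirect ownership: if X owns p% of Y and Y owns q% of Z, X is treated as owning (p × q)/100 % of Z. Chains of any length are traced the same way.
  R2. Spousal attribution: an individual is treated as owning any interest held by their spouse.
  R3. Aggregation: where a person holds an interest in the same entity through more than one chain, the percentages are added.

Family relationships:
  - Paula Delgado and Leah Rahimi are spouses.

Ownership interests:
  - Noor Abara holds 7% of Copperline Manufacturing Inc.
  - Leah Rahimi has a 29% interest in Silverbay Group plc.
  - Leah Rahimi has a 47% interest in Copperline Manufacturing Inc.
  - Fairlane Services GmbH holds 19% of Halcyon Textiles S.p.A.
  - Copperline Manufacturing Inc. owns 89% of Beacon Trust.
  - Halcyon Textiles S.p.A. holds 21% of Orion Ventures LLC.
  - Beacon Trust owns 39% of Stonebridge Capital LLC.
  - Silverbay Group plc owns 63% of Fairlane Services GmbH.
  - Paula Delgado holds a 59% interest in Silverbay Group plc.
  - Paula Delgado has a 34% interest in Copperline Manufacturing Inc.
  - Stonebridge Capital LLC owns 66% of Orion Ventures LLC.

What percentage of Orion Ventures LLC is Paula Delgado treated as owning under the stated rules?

20.768022%

By spousal attribution (R2), Paula Delgado is treated as also owning Leah Rahimi's interest in Silverbay Group plc, giving 59% + 29% = 88%.
By spousal attribution (R2), Paula Delgado is treated as also owning Leah Rahimi's interest in Copperline Manufacturing Inc, giving 34% + 47% = 81%.
Chain via Silverbay Group plc → Fairlane Services GmbH → Halcyon Textiles S.p.A. (R1): 88% × 63% × 19% × 21% = 2.212056% of Orion Ventures LLC.
Chain via Copperline Manufacturing Inc. → Beacon Trust → Stonebridge Capital LLC (R1): 81% × 89% × 39% × 66% = 18.555966% of Orion Ventures LLC.
Aggregating (R3): 2.212056% + 18.555966% = 20.768022%.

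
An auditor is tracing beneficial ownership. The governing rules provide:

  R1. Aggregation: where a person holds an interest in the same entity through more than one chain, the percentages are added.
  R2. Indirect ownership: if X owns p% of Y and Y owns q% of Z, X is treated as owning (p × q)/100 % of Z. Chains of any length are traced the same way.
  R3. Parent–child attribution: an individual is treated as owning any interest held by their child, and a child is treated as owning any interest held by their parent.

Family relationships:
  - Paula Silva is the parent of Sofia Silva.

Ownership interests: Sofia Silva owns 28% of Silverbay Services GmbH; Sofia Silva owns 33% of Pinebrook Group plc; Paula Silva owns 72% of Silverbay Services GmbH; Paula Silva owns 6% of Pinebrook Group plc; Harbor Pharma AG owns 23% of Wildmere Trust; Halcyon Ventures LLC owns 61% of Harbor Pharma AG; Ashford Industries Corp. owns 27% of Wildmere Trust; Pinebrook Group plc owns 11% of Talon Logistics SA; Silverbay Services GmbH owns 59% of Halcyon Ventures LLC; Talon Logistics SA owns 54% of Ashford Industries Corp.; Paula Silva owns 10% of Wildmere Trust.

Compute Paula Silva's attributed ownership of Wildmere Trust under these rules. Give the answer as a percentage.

By parent–child attribution (R3), Paula Silva is treated as also owning Sofia Silva's interest in Silverbay Services GmbH, giving 72% + 28% = 100%.
By parent–child attribution (R3), Paula Silva is treated as also owning Sofia Silva's interest in Pinebrook Group plc, giving 6% + 33% = 39%.
Chain via Silverbay Services GmbH → Halcyon Ventures LLC → Harbor Pharma AG (R2): 100% × 59% × 61% × 23% = 8.2777% of Wildmere Trust.
Chain via Pinebrook Group plc → Talon Logistics SA → Ashford Industries Corp. (R2): 39% × 11% × 54% × 27% = 0.625482% of Wildmere Trust.
Direct interest in Wildmere Trust: 10%.
Aggregating (R1): 8.2777% + 0.625482% + 10% = 18.903182%.

18.903182%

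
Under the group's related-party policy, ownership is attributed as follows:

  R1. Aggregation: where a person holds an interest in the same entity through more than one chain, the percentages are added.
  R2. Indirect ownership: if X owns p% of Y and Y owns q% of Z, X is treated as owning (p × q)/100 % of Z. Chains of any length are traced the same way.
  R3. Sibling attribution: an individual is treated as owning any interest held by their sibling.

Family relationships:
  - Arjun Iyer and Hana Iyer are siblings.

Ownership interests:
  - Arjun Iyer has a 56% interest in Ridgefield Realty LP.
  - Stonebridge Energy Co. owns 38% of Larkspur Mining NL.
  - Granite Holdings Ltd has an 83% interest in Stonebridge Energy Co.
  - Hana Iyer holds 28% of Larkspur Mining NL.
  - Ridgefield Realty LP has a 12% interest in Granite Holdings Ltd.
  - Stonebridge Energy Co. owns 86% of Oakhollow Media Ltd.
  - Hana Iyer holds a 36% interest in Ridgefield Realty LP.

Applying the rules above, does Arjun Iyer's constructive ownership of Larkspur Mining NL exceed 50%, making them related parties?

By sibling attribution (R3), Arjun Iyer is treated as also owning Hana Iyer's interest in Ridgefield Realty LP, giving 56% + 36% = 92%.
By sibling attribution (R3), Arjun Iyer is treated as owning Hana Iyer's 28% interest in Larkspur Mining NL.
Chain via Ridgefield Realty LP → Granite Holdings Ltd → Stonebridge Energy Co. (R2): 92% × 12% × 83% × 38% = 3.482016% of Larkspur Mining NL.
Direct interest in Larkspur Mining NL: 28%.
Aggregating (R1): 3.482016% + 28% = 31.482016%.
31.482016% does not exceed the 50% threshold, so Arjun is not a related party to Larkspur Mining NL.

No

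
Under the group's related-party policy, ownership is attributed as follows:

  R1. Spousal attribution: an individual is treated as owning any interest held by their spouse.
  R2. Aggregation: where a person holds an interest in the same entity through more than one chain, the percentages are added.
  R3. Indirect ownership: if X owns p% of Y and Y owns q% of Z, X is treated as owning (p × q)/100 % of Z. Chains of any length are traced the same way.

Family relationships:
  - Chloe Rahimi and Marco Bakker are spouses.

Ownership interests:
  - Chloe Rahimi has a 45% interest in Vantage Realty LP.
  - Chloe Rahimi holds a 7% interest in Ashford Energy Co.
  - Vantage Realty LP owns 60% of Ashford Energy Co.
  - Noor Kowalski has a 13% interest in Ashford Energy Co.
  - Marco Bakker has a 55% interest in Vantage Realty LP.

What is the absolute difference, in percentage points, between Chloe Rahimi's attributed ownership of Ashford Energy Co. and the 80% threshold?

By spousal attribution (R1), Chloe Rahimi is treated as also owning Marco Bakker's interest in Vantage Realty LP, giving 45% + 55% = 100%.
Chain via Vantage Realty LP (R3): 100% × 60% = 60% of Ashford Energy Co.
Direct interest in Ashford Energy Co: 7%.
Aggregating (R2): 60% + 7% = 67%.
67% falls short of the 80% threshold by 13 percentage points.

13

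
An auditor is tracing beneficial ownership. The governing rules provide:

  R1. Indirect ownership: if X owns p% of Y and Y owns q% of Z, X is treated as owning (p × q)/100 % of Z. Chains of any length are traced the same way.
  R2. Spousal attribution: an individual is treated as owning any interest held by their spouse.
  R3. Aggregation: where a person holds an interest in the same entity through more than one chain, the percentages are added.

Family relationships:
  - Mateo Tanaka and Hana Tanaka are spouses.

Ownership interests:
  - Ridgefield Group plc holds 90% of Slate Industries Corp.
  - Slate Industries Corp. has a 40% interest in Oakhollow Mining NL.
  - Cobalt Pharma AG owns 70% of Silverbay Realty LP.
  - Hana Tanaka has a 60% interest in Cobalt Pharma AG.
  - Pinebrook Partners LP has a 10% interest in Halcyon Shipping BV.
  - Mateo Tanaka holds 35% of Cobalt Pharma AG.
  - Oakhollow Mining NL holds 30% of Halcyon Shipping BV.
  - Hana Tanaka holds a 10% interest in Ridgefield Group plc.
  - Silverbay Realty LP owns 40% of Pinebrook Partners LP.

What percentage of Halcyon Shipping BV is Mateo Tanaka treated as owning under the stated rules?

By spousal attribution (R2), Mateo Tanaka is treated as also owning Hana Tanaka's interest in Cobalt Pharma AG, giving 35% + 60% = 95%.
By spousal attribution (R2), Mateo Tanaka is treated as owning Hana Tanaka's 10% interest in Ridgefield Group plc.
Chain via Cobalt Pharma AG → Silverbay Realty LP → Pinebrook Partners LP (R1): 95% × 70% × 40% × 10% = 2.66% of Halcyon Shipping BV.
Chain via Ridgefield Group plc → Slate Industries Corp. → Oakhollow Mining NL (R1): 10% × 90% × 40% × 30% = 1.08% of Halcyon Shipping BV.
Aggregating (R3): 2.66% + 1.08% = 3.74%.

3.74%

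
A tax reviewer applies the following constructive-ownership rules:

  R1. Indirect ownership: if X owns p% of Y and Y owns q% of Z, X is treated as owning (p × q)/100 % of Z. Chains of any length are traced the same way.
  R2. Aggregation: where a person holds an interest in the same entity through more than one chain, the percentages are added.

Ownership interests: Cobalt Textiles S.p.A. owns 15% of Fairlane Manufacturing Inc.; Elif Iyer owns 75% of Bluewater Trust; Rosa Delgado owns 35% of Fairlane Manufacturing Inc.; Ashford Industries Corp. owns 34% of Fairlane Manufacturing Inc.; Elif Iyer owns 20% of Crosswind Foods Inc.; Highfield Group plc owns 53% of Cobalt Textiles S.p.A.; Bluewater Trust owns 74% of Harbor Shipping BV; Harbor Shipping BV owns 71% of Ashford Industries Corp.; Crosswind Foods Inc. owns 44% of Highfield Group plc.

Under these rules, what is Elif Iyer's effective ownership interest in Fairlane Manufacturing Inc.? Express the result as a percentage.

Chain via Crosswind Foods Inc. → Highfield Group plc → Cobalt Textiles S.p.A. (R1): 20% × 44% × 53% × 15% = 0.6996% of Fairlane Manufacturing Inc.
Chain via Bluewater Trust → Harbor Shipping BV → Ashford Industries Corp. (R1): 75% × 74% × 71% × 34% = 13.3977% of Fairlane Manufacturing Inc.
Aggregating (R2): 0.6996% + 13.3977% = 14.0973%.

14.0973%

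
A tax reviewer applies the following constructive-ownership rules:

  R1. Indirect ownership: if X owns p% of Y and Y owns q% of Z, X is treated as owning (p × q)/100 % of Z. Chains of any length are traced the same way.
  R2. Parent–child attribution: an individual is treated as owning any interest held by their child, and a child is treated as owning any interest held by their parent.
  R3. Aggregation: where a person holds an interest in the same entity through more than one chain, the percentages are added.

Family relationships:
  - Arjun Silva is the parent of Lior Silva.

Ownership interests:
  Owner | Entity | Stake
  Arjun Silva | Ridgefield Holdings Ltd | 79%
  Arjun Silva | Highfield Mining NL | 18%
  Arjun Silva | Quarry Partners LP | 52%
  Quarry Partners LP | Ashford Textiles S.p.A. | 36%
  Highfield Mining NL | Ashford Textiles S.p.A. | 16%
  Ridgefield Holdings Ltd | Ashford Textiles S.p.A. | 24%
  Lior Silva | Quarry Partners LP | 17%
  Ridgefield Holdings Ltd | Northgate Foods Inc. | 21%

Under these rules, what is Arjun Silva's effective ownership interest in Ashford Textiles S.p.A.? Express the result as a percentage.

By parent–child attribution (R2), Arjun Silva is treated as also owning Lior Silva's interest in Quarry Partners LP, giving 52% + 17% = 69%.
Chain via Ridgefield Holdings Ltd (R1): 79% × 24% = 18.96% of Ashford Textiles S.p.A.
Chain via Highfield Mining NL (R1): 18% × 16% = 2.88% of Ashford Textiles S.p.A.
Chain via Quarry Partners LP (R1): 69% × 36% = 24.84% of Ashford Textiles S.p.A.
Aggregating (R3): 18.96% + 2.88% + 24.84% = 46.68%.

46.68%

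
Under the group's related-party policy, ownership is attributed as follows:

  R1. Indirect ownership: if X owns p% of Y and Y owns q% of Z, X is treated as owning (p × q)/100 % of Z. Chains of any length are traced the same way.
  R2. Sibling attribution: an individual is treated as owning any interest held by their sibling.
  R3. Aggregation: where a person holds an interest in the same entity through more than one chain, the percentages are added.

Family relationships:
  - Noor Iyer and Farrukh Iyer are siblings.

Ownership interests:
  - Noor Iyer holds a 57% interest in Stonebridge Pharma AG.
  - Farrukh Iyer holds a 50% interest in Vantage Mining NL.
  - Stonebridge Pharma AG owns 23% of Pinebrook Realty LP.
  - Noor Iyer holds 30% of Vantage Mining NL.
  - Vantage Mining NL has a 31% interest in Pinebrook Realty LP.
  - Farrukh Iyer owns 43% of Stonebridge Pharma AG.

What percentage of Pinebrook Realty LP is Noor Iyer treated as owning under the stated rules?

By sibling attribution (R2), Noor Iyer is treated as also owning Farrukh Iyer's interest in Vantage Mining NL, giving 30% + 50% = 80%.
By sibling attribution (R2), Noor Iyer is treated as also owning Farrukh Iyer's interest in Stonebridge Pharma AG, giving 57% + 43% = 100%.
Chain via Vantage Mining NL (R1): 80% × 31% = 24.8% of Pinebrook Realty LP.
Chain via Stonebridge Pharma AG (R1): 100% × 23% = 23% of Pinebrook Realty LP.
Aggregating (R3): 24.8% + 23% = 47.8%.

47.8%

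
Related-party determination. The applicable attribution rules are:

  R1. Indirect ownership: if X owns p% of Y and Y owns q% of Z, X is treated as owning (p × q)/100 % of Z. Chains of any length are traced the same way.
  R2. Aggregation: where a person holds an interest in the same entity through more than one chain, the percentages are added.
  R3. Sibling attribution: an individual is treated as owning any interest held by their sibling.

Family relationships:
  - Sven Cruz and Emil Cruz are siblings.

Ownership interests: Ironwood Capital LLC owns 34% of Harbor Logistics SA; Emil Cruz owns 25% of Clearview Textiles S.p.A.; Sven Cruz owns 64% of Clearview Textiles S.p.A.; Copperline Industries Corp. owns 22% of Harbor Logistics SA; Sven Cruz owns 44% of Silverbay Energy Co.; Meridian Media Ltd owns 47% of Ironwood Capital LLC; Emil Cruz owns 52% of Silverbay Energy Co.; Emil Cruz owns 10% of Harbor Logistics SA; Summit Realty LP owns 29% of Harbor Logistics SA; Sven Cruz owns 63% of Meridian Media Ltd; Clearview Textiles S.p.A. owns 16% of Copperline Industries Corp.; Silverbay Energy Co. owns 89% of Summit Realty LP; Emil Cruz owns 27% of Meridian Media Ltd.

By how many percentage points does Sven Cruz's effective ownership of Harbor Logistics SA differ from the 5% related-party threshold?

47.2924

By sibling attribution (R3), Sven Cruz is treated as also owning Emil Cruz's interest in Meridian Media Ltd, giving 63% + 27% = 90%.
By sibling attribution (R3), Sven Cruz is treated as also owning Emil Cruz's interest in Silverbay Energy Co, giving 44% + 52% = 96%.
By sibling attribution (R3), Sven Cruz is treated as also owning Emil Cruz's interest in Clearview Textiles S.p.A, giving 64% + 25% = 89%.
By sibling attribution (R3), Sven Cruz is treated as owning Emil Cruz's 10% interest in Harbor Logistics SA.
Chain via Meridian Media Ltd → Ironwood Capital LLC (R1): 90% × 47% × 34% = 14.382% of Harbor Logistics SA.
Chain via Silverbay Energy Co. → Summit Realty LP (R1): 96% × 89% × 29% = 24.7776% of Harbor Logistics SA.
Chain via Clearview Textiles S.p.A. → Copperline Industries Corp. (R1): 89% × 16% × 22% = 3.1328% of Harbor Logistics SA.
Direct interest in Harbor Logistics SA: 10%.
Aggregating (R2): 14.382% + 24.7776% + 3.1328% + 10% = 52.2924%.
52.2924% exceeds the 5% threshold by 47.2924 percentage points.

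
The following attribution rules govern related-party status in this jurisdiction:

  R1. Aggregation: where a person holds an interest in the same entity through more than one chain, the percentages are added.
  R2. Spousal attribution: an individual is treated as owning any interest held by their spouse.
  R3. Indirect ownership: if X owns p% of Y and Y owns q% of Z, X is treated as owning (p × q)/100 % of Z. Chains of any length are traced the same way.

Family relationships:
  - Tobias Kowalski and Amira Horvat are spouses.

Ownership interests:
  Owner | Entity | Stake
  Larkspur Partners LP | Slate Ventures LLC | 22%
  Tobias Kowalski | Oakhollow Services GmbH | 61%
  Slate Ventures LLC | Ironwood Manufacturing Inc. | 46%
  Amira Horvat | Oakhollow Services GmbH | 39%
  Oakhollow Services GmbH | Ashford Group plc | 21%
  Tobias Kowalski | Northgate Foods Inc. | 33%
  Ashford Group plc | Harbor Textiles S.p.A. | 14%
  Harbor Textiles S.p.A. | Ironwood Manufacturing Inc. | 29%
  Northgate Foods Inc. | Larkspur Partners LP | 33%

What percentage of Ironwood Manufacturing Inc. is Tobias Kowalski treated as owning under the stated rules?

1.954668%

By spousal attribution (R2), Tobias Kowalski is treated as also owning Amira Horvat's interest in Oakhollow Services GmbH, giving 61% + 39% = 100%.
Chain via Northgate Foods Inc. → Larkspur Partners LP → Slate Ventures LLC (R3): 33% × 33% × 22% × 46% = 1.102068% of Ironwood Manufacturing Inc.
Chain via Oakhollow Services GmbH → Ashford Group plc → Harbor Textiles S.p.A. (R3): 100% × 21% × 14% × 29% = 0.8526% of Ironwood Manufacturing Inc.
Aggregating (R1): 1.102068% + 0.8526% = 1.954668%.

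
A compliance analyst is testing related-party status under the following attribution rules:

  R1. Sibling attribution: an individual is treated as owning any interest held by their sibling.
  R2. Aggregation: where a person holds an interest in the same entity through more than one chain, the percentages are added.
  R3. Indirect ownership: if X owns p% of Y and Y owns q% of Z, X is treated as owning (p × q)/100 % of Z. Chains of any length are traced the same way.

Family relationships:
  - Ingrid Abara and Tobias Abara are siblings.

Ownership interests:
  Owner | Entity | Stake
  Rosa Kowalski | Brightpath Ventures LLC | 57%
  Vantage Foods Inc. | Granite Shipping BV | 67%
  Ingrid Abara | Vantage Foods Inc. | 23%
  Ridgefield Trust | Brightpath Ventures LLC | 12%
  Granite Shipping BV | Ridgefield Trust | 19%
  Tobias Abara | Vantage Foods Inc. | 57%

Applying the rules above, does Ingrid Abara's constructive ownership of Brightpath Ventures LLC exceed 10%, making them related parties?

No

By sibling attribution (R1), Ingrid Abara is treated as also owning Tobias Abara's interest in Vantage Foods Inc, giving 23% + 57% = 80%.
Chain via Vantage Foods Inc. → Granite Shipping BV → Ridgefield Trust (R3): 80% × 67% × 19% × 12% = 1.22208% of Brightpath Ventures LLC.
1.22208% does not exceed the 10% threshold, so Ingrid is not a related party to Brightpath Ventures LLC.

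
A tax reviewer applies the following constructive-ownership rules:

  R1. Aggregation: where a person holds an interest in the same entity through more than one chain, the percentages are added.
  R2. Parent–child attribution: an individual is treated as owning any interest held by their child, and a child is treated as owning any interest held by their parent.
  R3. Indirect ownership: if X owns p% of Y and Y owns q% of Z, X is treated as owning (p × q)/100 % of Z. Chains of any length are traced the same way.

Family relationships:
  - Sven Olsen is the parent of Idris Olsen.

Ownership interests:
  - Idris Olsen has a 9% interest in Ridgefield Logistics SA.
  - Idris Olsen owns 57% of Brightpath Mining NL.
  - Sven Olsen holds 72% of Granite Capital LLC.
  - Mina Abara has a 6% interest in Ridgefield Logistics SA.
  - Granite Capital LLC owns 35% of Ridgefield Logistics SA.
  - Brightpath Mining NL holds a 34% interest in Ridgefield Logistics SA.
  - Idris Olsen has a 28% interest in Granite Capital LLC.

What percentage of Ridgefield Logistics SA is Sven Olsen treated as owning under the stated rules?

By parent–child attribution (R2), Sven Olsen is treated as also owning Idris Olsen's interest in Granite Capital LLC, giving 72% + 28% = 100%.
By parent–child attribution (R2), Sven Olsen is treated as owning Idris Olsen's 57% interest in Brightpath Mining NL.
By parent–child attribution (R2), Sven Olsen is treated as owning Idris Olsen's 9% interest in Ridgefield Logistics SA.
Chain via Granite Capital LLC (R3): 100% × 35% = 35% of Ridgefield Logistics SA.
Chain via Brightpath Mining NL (R3): 57% × 34% = 19.38% of Ridgefield Logistics SA.
Direct interest in Ridgefield Logistics SA: 9%.
Aggregating (R1): 35% + 19.38% + 9% = 63.38%.

63.38%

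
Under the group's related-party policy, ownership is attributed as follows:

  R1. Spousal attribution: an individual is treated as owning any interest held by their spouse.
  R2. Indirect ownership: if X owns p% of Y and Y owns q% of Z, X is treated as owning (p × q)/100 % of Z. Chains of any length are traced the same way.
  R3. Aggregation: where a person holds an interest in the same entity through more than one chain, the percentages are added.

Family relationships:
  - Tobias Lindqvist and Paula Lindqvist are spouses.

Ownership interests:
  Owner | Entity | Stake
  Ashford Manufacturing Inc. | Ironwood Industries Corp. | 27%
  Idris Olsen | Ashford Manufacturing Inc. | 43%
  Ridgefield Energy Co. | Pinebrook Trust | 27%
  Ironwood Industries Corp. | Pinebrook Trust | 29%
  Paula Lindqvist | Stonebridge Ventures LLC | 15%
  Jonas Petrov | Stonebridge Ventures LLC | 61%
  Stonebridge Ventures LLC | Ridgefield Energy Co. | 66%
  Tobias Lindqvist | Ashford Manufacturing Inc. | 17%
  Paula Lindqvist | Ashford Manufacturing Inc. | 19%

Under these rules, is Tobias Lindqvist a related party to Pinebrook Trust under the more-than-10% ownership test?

By spousal attribution (R1), Tobias Lindqvist is treated as also owning Paula Lindqvist's interest in Ashford Manufacturing Inc, giving 17% + 19% = 36%.
By spousal attribution (R1), Tobias Lindqvist is treated as owning Paula Lindqvist's 15% interest in Stonebridge Ventures LLC.
Chain via Ashford Manufacturing Inc. → Ironwood Industries Corp. (R2): 36% × 27% × 29% = 2.8188% of Pinebrook Trust.
Chain via Stonebridge Ventures LLC → Ridgefield Energy Co. (R2): 15% × 66% × 27% = 2.673% of Pinebrook Trust.
Aggregating (R3): 2.8188% + 2.673% = 5.4918%.
5.4918% does not exceed the 10% threshold, so Tobias is not a related party to Pinebrook Trust.

No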